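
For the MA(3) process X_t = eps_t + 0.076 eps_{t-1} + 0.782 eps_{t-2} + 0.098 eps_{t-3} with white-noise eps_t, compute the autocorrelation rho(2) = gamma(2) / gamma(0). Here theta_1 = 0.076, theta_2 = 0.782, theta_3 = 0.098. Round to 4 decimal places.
\rho(2) = 0.4852

For an MA(q) process with theta_0 = 1, the autocovariance is
  gamma(k) = sigma^2 * sum_{i=0..q-k} theta_i * theta_{i+k},
and rho(k) = gamma(k) / gamma(0). Sigma^2 cancels.
  numerator   = (1)*(0.782) + (0.076)*(0.098) = 0.789448.
  denominator = (1)^2 + (0.076)^2 + (0.782)^2 + (0.098)^2 = 1.626904.
  rho(2) = 0.789448 / 1.626904 = 0.4852.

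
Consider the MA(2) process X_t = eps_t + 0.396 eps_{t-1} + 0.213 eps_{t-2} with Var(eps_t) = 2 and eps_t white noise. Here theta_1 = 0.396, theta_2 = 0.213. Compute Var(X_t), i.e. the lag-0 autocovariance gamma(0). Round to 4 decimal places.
\gamma(0) = 2.4044

For an MA(q) process X_t = eps_t + sum_i theta_i eps_{t-i} with
Var(eps_t) = sigma^2, the variance is
  gamma(0) = sigma^2 * (1 + sum_i theta_i^2).
  sum_i theta_i^2 = (0.396)^2 + (0.213)^2 = 0.156816 + 0.045369 = 0.202185.
  gamma(0) = 2 * (1 + 0.202185) = 2 * 1.202185 = 2.40437, which rounds to 2.4044.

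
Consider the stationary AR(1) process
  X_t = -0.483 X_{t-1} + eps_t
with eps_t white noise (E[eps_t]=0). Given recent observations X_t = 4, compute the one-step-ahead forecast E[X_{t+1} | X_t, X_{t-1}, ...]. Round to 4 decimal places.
E[X_{t+1} \mid \mathcal F_t] = -1.9320

For an AR(p) model X_t = c + sum_i phi_i X_{t-i} + eps_t, the
one-step-ahead conditional mean is
  E[X_{t+1} | X_t, ...] = c + sum_i phi_i X_{t+1-i}.
Substitute known values:
  E[X_{t+1} | ...] = (-0.483) * (4)
                   = -1.9320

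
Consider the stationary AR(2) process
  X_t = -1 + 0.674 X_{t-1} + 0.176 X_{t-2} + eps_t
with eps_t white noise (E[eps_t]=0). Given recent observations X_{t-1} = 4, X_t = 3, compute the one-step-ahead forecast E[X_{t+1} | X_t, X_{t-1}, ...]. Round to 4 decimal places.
E[X_{t+1} \mid \mathcal F_t] = 1.7260

For an AR(p) model X_t = c + sum_i phi_i X_{t-i} + eps_t, the
one-step-ahead conditional mean is
  E[X_{t+1} | X_t, ...] = c + sum_i phi_i X_{t+1-i}.
Substitute known values:
  E[X_{t+1} | ...] = -1 + (0.674) * (3) + (0.176) * (4)
                   = 1.7260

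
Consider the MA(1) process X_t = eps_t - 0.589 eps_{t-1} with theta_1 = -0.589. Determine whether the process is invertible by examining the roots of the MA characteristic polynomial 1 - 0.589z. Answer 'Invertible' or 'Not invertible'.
\text{Invertible}

The MA(q) characteristic polynomial is P(z) = 1 - 0.589z.
Invertibility requires all roots to lie outside the unit circle, i.e. |z| > 1 for every root.
This is linear in z: 1 + (-0.589) z = 0  =>  z = -1/(-0.589) = 1.697793,  |z| = 1.697793.
Moduli of all roots: 1.6978.
All moduli strictly greater than 1? Yes.
Verdict: Invertible.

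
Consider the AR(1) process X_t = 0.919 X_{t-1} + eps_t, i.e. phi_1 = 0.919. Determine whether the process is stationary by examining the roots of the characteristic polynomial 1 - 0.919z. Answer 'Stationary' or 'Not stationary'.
\text{Stationary}

The AR(p) characteristic polynomial is P(z) = 1 - 0.919z.
Stationarity requires all roots to lie outside the unit circle, i.e. |z| > 1 for every root.
This is linear in z: 1 + (-0.919) z = 0  =>  z = -1/(-0.919) = 1.088139,  |z| = 1.088139.
Moduli of all roots: 1.0881.
All moduli strictly greater than 1? Yes.
Verdict: Stationary.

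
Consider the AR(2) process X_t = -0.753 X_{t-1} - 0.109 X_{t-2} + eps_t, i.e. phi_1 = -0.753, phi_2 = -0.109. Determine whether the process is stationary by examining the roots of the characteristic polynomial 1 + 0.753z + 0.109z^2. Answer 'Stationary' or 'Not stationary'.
\text{Stationary}

The AR(p) characteristic polynomial is P(z) = 1 + 0.753z + 0.109z^2.
Stationarity requires all roots to lie outside the unit circle, i.e. |z| > 1 for every root.
Set 1 + (0.753) z + (0.109) z^2 = 0, i.e. a z^2 + b z + c = 0 with a = 0.109, b = 0.753, c = 1.
Discriminant D = b^2 - 4ac = (0.753)^2 - 4*(0.109)*1 = 0.567009 - (0.436) = 0.131009.
D >= 0, so the roots are real: z = (-b +/- sqrt(D)) / (2a) = (-0.753 +/- 0.361952) / (0.218).
  z_1 = (-0.753 + 0.361952) / (0.218) = -1.7938,   |z_1| = 1.7938.
  z_2 = (-0.753 - 0.361952) / (0.218) = -5.1145,   |z_2| = 5.1145.
Moduli of all roots: 1.7938, 5.1145.
All moduli strictly greater than 1? Yes.
Verdict: Stationary.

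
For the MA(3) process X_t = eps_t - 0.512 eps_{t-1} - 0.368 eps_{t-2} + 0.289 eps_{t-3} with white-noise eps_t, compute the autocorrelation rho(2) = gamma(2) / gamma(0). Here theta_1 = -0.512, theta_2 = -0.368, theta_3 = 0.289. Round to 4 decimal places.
\rho(2) = -0.3484

For an MA(q) process with theta_0 = 1, the autocovariance is
  gamma(k) = sigma^2 * sum_{i=0..q-k} theta_i * theta_{i+k},
and rho(k) = gamma(k) / gamma(0). Sigma^2 cancels.
  numerator   = (1)*(-0.368) + (-0.512)*(0.289) = -0.515968.
  denominator = (1)^2 + (-0.512)^2 + (-0.368)^2 + (0.289)^2 = 1.481089.
  rho(2) = -0.515968 / 1.481089 = -0.3484.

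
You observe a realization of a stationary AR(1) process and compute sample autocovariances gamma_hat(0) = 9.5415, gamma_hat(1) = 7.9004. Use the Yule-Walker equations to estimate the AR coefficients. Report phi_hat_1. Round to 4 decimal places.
\hat\phi_{1} = 0.8280

The Yule-Walker equations for an AR(p) process read, in matrix form,
  Gamma_p phi = r_p,   with   (Gamma_p)_{ij} = gamma(|i - j|),
                       (r_p)_i = gamma(i),   i,j = 1..p.
Substitute the sample gammas (Toeplitz matrix and right-hand side of size 1):
  Gamma_p = [[9.5415]]
  r_p     = [7.9004]
With p = 1 this is the single equation gamma(0) phi_1 = gamma(1):
  phi_hat_1 = gamma(1) / gamma(0) = 7.9004 / 9.5415 = 0.8280.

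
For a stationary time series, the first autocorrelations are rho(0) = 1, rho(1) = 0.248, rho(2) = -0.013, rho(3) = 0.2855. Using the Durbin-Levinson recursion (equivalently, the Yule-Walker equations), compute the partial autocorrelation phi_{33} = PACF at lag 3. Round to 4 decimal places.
\phi_{33} = 0.3310

The PACF at lag k is phi_{kk}, the last component of the solution
to the Yule-Walker system G_k phi = r_k where
  (G_k)_{ij} = rho(|i - j|), (r_k)_i = rho(i), i,j = 1..k.
Equivalently, Durbin-Levinson gives phi_{kk} iteratively:
  phi_{11} = rho(1)
  phi_{kk} = [rho(k) - sum_{j=1..k-1} phi_{k-1,j} rho(k-j)]
            / [1 - sum_{j=1..k-1} phi_{k-1,j} rho(j)],
  phi_{k,j} = phi_{k-1,j} - phi_{kk} phi_{k-1,k-j},  j = 1..k-1.
Step k = 1:
  phi_11 = rho(1) = 0.248.
Step k = 2:
  phi_22 = [rho(2) - phi_11 rho(1)] / [1 - phi_11 rho(1)] = [-0.013 - (0.248)(0.248)] / [1 - (0.248)(0.248)]
         = -0.074504 / 0.938496 = -0.079387.
  Update: phi_21 = phi_11 - phi_22 phi_11 = 0.248 - (-0.079387)(0.248) = 0.267688.
Step k = 3:
  phi_33 = [rho(3) - phi_21 rho(2) - phi_22 rho(1)] / [1 - phi_21 rho(1) - phi_22 rho(2)]
    numerator   = 0.2855 - (0.267688)(-0.013) - (-0.079387)(0.248) = 0.30866782
    denominator = 1 - (0.267688)(0.248) - (-0.079387)(-0.013) = 0.93258138
  phi_33 = 0.30866782 / 0.93258138 = 0.331.
Therefore phi_{33} = 0.3310.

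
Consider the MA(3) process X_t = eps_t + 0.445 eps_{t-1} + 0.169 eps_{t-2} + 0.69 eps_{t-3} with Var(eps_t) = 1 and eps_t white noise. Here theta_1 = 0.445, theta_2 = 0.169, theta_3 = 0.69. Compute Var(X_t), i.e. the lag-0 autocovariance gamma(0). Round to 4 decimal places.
\gamma(0) = 1.7027

For an MA(q) process X_t = eps_t + sum_i theta_i eps_{t-i} with
Var(eps_t) = sigma^2, the variance is
  gamma(0) = sigma^2 * (1 + sum_i theta_i^2).
  sum_i theta_i^2 = (0.445)^2 + (0.169)^2 + (0.69)^2 = 0.198025 + 0.028561 + 0.4761 = 0.702686.
  gamma(0) = 1 * (1 + 0.702686) = 1 * 1.702686 = 1.702686, which rounds to 1.7027.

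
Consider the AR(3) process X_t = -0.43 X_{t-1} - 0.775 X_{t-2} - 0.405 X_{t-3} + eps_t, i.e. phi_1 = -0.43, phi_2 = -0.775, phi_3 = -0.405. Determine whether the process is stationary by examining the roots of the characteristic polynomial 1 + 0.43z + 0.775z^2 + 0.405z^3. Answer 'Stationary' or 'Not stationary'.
\text{Stationary}

The AR(p) characteristic polynomial is P(z) = 1 + 0.43z + 0.775z^2 + 0.405z^3.
Stationarity requires all roots to lie outside the unit circle, i.e. |z| > 1 for every root.
Degree 3: look for a simple real root z0 first, then factor out (1 - z/z0) and solve the remaining quadratic.
Testing z0 = -2: P(-2) = 1 + (0.43)(-2) + (0.775)(-2)^2 + (0.405)(-2)^3
  = 1 + (-0.86) + (3.1) + (-3.24) = 0.  So z_0 = -2 is a root, |z_0| = 2.
Divide out the factor (1 + 0.5 z) = (1 - z/z0) (since 1/z0 = -0.5):
  P(z) = (1 + 0.5 z)(1 + (-0.07) z + (0.81) z^2)
  [check: z-coef -0.07 - (-0.5) = 0.43; z^2-coef 0.81 - (-0.5)(-0.07) = 0.775; z^3-coef -(-0.5)(0.81) = 0.405.]
Remaining roots from the quadratic factor 1 + (-0.07) z + (0.81) z^2:
  Set 1 + (-0.07) z + (0.81) z^2 = 0, i.e. a z^2 + b z + c = 0 with a = 0.81, b = -0.07, c = 1.
  Discriminant D = b^2 - 4ac = (-0.07)^2 - 4*(0.81)*1 = 0.0049 - (3.24) = -3.2351.
  D < 0, so the roots are the complex-conjugate pair z = (-b +/- i sqrt(-D)) / (2a) = 0.0432 +/- 1.1103i.
  For a conjugate pair |z|^2 = z * conj(z) = (product of roots) = c/a = 1/(0.81) = 1.234568, so |z| = sqrt(1.234568) = 1.1111 for both roots.
Moduli of all roots: 2.0000, 1.1111, 1.1111.
All moduli strictly greater than 1? Yes.
Verdict: Stationary.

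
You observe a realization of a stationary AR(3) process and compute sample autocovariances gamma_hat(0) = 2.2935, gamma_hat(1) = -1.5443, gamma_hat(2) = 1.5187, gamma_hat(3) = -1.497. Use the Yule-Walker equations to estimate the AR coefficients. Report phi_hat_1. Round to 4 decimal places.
\hat\phi_{1} = -0.3180

The Yule-Walker equations for an AR(p) process read, in matrix form,
  Gamma_p phi = r_p,   with   (Gamma_p)_{ij} = gamma(|i - j|),
                       (r_p)_i = gamma(i),   i,j = 1..p.
Substitute the sample gammas (Toeplitz matrix and right-hand side of size 3):
  Gamma_p = [[2.2935, -1.5443, 1.5187], [-1.5443, 2.2935, -1.5443], [1.5187, -1.5443, 2.2935]]
  r_p     = [-1.5443, 1.5187, -1.497]
Written out (R1..R3):
  (R1) 2.2935 phi_1 - 1.5443 phi_2 + 1.5187 phi_3 = -1.5443
  (R2) -1.5443 phi_1 + 2.2935 phi_2 - 1.5443 phi_3 = 1.5187
  (R3) 1.5187 phi_1 - 1.5443 phi_2 + 2.2935 phi_3 = -1.497
Gaussian elimination:
  R2 <- R2 - (-1.5443/2.2935) R1 = R2 - (-0.673338) R1:  1.253665 phi_2 - 0.521702 phi_3 = 0.478865
  R3 <- R3 - (1.5187/2.2935) R1 = R3 - (0.662176) R1:  -0.521702 phi_2 + 1.287854 phi_3 = -0.474402
  R3 <- R3 - (-0.521702/1.253665) R2 = R3 - (-0.416142) R2:  1.070752 phi_3 = -0.275127
Back-substitution:
  phi_hat_3 = -0.275127 / 1.070752 = -0.256947
  phi_hat_2 = (0.478865 - (-0.521702)(-0.256947)) / 1.253665 = 0.275045
  phi_hat_1 = (-1.5443 - (-1.5443)(0.275045) - (1.5187)(-0.256947)) / 2.2935 = -0.317995
So phi_hat = [-0.3180, 0.2750, -0.2569].
Therefore phi_hat_1 = -0.3180.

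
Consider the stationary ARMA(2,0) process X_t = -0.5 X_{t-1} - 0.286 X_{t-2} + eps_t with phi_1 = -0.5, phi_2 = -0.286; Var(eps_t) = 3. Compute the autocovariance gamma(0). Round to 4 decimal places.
\gamma(0) = 3.8491

Multiply the model equation by X_{t-k} and take expectations. With theta_0 = psi_0 = 1 and psi_j the MA(infinity) weights, this gives
  gamma(k) - sum_i phi_i gamma(k-i) = c_k,
  c_k = sigma^2 * sum_{j=k..q} theta_j psi_{j-k}   (c_k = 0 for k > q),
using gamma(-m) = gamma(m).
Pure AR (q = 0): c_0 = sigma^2 = 3, c_k = 0 for k >= 1.
Equations for k = 0, 1, 2 (AR order 2, c_2 = 0):
  (E0) gamma(0) = phi_1 gamma(1) + phi_2 gamma(2) + c_0
  (E1) gamma(1) = phi_1 gamma(0) + phi_2 gamma(1) + c_1
  (E2) gamma(2) = phi_1 gamma(1) + phi_2 gamma(0)
From (E1): gamma(1) = A gamma(0) + B with
  A = phi_1 / (1 - phi_2) = -0.5 / 1.286 = -0.388802,   B = c_1 / (1 - phi_2) = 0 / 1.286 = 0.
Insert (E2) into (E0): gamma(0) (1 - phi_2^2) = phi_1 (1 + phi_2) gamma(1) + c_0.
  phi_1 (1 + phi_2) = (-0.5)(0.714) = -0.357,   1 - phi_2^2 = 0.918204.
Replace gamma(1) by A gamma(0) + B and collect gamma(0):
  gamma(0) [0.918204 - (-0.357)(-0.388802)] = c_0 = 3
  gamma(0) * 0.779402 = 3
  gamma(0) = 3 / 0.779402 = 3.849107.
Therefore gamma(0) = 3.8491 (to 4 decimal places).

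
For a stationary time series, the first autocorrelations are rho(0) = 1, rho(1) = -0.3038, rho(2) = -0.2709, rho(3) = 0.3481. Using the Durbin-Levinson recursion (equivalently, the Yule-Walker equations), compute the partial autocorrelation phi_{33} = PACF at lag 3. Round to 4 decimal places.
\phi_{33} = 0.1460

The PACF at lag k is phi_{kk}, the last component of the solution
to the Yule-Walker system G_k phi = r_k where
  (G_k)_{ij} = rho(|i - j|), (r_k)_i = rho(i), i,j = 1..k.
Equivalently, Durbin-Levinson gives phi_{kk} iteratively:
  phi_{11} = rho(1)
  phi_{kk} = [rho(k) - sum_{j=1..k-1} phi_{k-1,j} rho(k-j)]
            / [1 - sum_{j=1..k-1} phi_{k-1,j} rho(j)],
  phi_{k,j} = phi_{k-1,j} - phi_{kk} phi_{k-1,k-j},  j = 1..k-1.
Step k = 1:
  phi_11 = rho(1) = -0.3038.
Step k = 2:
  phi_22 = [rho(2) - phi_11 rho(1)] / [1 - phi_11 rho(1)] = [-0.2709 - (-0.3038)(-0.3038)] / [1 - (-0.3038)(-0.3038)]
         = -0.36319444 / 0.90770556 = -0.400124.
  Update: phi_21 = phi_11 - phi_22 phi_11 = -0.3038 - (-0.400124)(-0.3038) = -0.425358.
Step k = 3:
  phi_33 = [rho(3) - phi_21 rho(2) - phi_22 rho(1)] / [1 - phi_21 rho(1) - phi_22 rho(2)]
    numerator   = 0.3481 - (-0.425358)(-0.2709) - (-0.400124)(-0.3038) = 0.11131308
    denominator = 1 - (-0.425358)(-0.3038) - (-0.400124)(-0.2709) = 0.76238288
  phi_33 = 0.11131308 / 0.76238288 = 0.146.
Therefore phi_{33} = 0.1460.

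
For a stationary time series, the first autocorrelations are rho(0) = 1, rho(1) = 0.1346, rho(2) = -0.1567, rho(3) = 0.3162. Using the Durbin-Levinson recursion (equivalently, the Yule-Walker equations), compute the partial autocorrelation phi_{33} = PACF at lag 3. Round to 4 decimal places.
\phi_{33} = 0.3839

The PACF at lag k is phi_{kk}, the last component of the solution
to the Yule-Walker system G_k phi = r_k where
  (G_k)_{ij} = rho(|i - j|), (r_k)_i = rho(i), i,j = 1..k.
Equivalently, Durbin-Levinson gives phi_{kk} iteratively:
  phi_{11} = rho(1)
  phi_{kk} = [rho(k) - sum_{j=1..k-1} phi_{k-1,j} rho(k-j)]
            / [1 - sum_{j=1..k-1} phi_{k-1,j} rho(j)],
  phi_{k,j} = phi_{k-1,j} - phi_{kk} phi_{k-1,k-j},  j = 1..k-1.
Step k = 1:
  phi_11 = rho(1) = 0.1346.
Step k = 2:
  phi_22 = [rho(2) - phi_11 rho(1)] / [1 - phi_11 rho(1)] = [-0.1567 - (0.1346)(0.1346)] / [1 - (0.1346)(0.1346)]
         = -0.17481716 / 0.98188284 = -0.178043.
  Update: phi_21 = phi_11 - phi_22 phi_11 = 0.1346 - (-0.178043)(0.1346) = 0.158565.
Step k = 3:
  phi_33 = [rho(3) - phi_21 rho(2) - phi_22 rho(1)] / [1 - phi_21 rho(1) - phi_22 rho(2)]
    numerator   = 0.3162 - (0.158565)(-0.1567) - (-0.178043)(0.1346) = 0.36501163
    denominator = 1 - (0.158565)(0.1346) - (-0.178043)(-0.1567) = 0.95075791
  phi_33 = 0.36501163 / 0.95075791 = 0.3839.
Therefore phi_{33} = 0.3839.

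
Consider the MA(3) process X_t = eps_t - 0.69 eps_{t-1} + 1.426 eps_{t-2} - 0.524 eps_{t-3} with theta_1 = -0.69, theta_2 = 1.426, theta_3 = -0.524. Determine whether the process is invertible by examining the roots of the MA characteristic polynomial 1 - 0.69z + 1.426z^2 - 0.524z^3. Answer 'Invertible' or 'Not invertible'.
\text{Not invertible}

The MA(q) characteristic polynomial is P(z) = 1 - 0.69z + 1.426z^2 - 0.524z^3.
Invertibility requires all roots to lie outside the unit circle, i.e. |z| > 1 for every root.
Degree 3: look for a simple real root z0 first, then factor out (1 - z/z0) and solve the remaining quadratic.
Testing z0 = 2.5: P(2.5) = 1 + (-0.69)(2.5) + (1.426)(2.5)^2 + (-0.524)(2.5)^3
  = 1 + (-1.725) + (8.9125) + (-8.1875) = 0.  So z_0 = 2.5 is a root, |z_0| = 2.5.
Divide out the factor (1 - 0.4 z) = (1 - z/z0) (since 1/z0 = 0.4):
  P(z) = (1 - 0.4 z)(1 + (-0.29) z + (1.31) z^2)
  [check: z-coef -0.29 - (0.4) = -0.69; z^2-coef 1.31 - (0.4)(-0.29) = 1.426; z^3-coef -(0.4)(1.31) = -0.524.]
Remaining roots from the quadratic factor 1 + (-0.29) z + (1.31) z^2:
  Set 1 + (-0.29) z + (1.31) z^2 = 0, i.e. a z^2 + b z + c = 0 with a = 1.31, b = -0.29, c = 1.
  Discriminant D = b^2 - 4ac = (-0.29)^2 - 4*(1.31)*1 = 0.0841 - (5.24) = -5.1559.
  D < 0, so the roots are the complex-conjugate pair z = (-b +/- i sqrt(-D)) / (2a) = 0.1107 +/- 0.8667i.
  For a conjugate pair |z|^2 = z * conj(z) = (product of roots) = c/a = 1/(1.31) = 0.763359, so |z| = sqrt(0.763359) = 0.8737 for both roots.
Moduli of all roots: 2.5000, 0.8737, 0.8737.
All moduli strictly greater than 1? No.
Verdict: Not invertible.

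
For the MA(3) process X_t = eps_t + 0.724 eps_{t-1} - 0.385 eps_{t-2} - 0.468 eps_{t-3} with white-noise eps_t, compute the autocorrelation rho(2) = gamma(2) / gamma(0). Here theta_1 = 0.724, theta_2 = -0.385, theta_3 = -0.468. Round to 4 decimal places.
\rho(2) = -0.3827

For an MA(q) process with theta_0 = 1, the autocovariance is
  gamma(k) = sigma^2 * sum_{i=0..q-k} theta_i * theta_{i+k},
and rho(k) = gamma(k) / gamma(0). Sigma^2 cancels.
  numerator   = (1)*(-0.385) + (0.724)*(-0.468) = -0.723832.
  denominator = (1)^2 + (0.724)^2 + (-0.385)^2 + (-0.468)^2 = 1.891425.
  rho(2) = -0.723832 / 1.891425 = -0.3827.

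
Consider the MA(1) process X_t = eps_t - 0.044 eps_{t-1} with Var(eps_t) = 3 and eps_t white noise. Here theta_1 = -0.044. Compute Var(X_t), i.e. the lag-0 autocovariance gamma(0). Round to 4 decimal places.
\gamma(0) = 3.0058

For an MA(q) process X_t = eps_t + sum_i theta_i eps_{t-i} with
Var(eps_t) = sigma^2, the variance is
  gamma(0) = sigma^2 * (1 + sum_i theta_i^2).
  sum_i theta_i^2 = (-0.044)^2 = 0.001936.
  gamma(0) = 3 * (1 + 0.001936) = 3 * 1.001936 = 3.005808, which rounds to 3.0058.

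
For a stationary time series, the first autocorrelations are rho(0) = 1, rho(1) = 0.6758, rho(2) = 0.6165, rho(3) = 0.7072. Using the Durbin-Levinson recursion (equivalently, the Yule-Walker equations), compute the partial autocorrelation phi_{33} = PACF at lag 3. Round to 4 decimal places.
\phi_{33} = 0.4319

The PACF at lag k is phi_{kk}, the last component of the solution
to the Yule-Walker system G_k phi = r_k where
  (G_k)_{ij} = rho(|i - j|), (r_k)_i = rho(i), i,j = 1..k.
Equivalently, Durbin-Levinson gives phi_{kk} iteratively:
  phi_{11} = rho(1)
  phi_{kk} = [rho(k) - sum_{j=1..k-1} phi_{k-1,j} rho(k-j)]
            / [1 - sum_{j=1..k-1} phi_{k-1,j} rho(j)],
  phi_{k,j} = phi_{k-1,j} - phi_{kk} phi_{k-1,k-j},  j = 1..k-1.
Step k = 1:
  phi_11 = rho(1) = 0.6758.
Step k = 2:
  phi_22 = [rho(2) - phi_11 rho(1)] / [1 - phi_11 rho(1)] = [0.6165 - (0.6758)(0.6758)] / [1 - (0.6758)(0.6758)]
         = 0.15979436 / 0.54329436 = 0.294121.
  Update: phi_21 = phi_11 - phi_22 phi_11 = 0.6758 - (0.294121)(0.6758) = 0.477033.
Step k = 3:
  phi_33 = [rho(3) - phi_21 rho(2) - phi_22 rho(1)] / [1 - phi_21 rho(1) - phi_22 rho(2)]
    numerator   = 0.7072 - (0.477033)(0.6165) - (0.294121)(0.6758) = 0.21434213
    denominator = 1 - (0.477033)(0.6758) - (0.294121)(0.6165) = 0.49629546
  phi_33 = 0.21434213 / 0.49629546 = 0.4319.
Therefore phi_{33} = 0.4319.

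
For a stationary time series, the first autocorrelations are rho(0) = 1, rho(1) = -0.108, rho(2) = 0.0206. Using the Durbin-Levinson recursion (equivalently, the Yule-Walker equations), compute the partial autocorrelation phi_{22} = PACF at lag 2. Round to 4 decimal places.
\phi_{22} = 0.0090

The PACF at lag k is phi_{kk}, the last component of the solution
to the Yule-Walker system G_k phi = r_k where
  (G_k)_{ij} = rho(|i - j|), (r_k)_i = rho(i), i,j = 1..k.
Equivalently, Durbin-Levinson gives phi_{kk} iteratively:
  phi_{11} = rho(1)
  phi_{kk} = [rho(k) - sum_{j=1..k-1} phi_{k-1,j} rho(k-j)]
            / [1 - sum_{j=1..k-1} phi_{k-1,j} rho(j)],
  phi_{k,j} = phi_{k-1,j} - phi_{kk} phi_{k-1,k-j},  j = 1..k-1.
Step k = 1:
  phi_11 = rho(1) = -0.108.
Step k = 2:
  phi_22 = [rho(2) - phi_11 rho(1)] / [1 - phi_11 rho(1)] = [0.0206 - (-0.108)(-0.108)] / [1 - (-0.108)(-0.108)]
         = 0.008936 / 0.988336 = 0.009.
Therefore phi_{22} = 0.0090.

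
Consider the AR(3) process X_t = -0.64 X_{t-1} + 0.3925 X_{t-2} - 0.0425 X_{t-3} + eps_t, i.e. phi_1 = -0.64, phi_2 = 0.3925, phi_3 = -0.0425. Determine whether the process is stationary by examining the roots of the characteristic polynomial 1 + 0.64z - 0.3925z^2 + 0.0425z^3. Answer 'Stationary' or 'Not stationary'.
\text{Not stationary}

The AR(p) characteristic polynomial is P(z) = 1 + 0.64z - 0.3925z^2 + 0.0425z^3.
Stationarity requires all roots to lie outside the unit circle, i.e. |z| > 1 for every root.
Degree 3: look for a simple real root z0 first, then factor out (1 - z/z0) and solve the remaining quadratic.
Testing z0 = 4: P(4) = 1 + (0.64)(4) + (-0.3925)(4)^2 + (0.0425)(4)^3
  = 1 + (2.56) + (-6.28) + (2.72) = 0.  So z_0 = 4 is a root, |z_0| = 4.
Divide out the factor (1 - 0.25 z) = (1 - z/z0) (since 1/z0 = 0.25):
  P(z) = (1 - 0.25 z)(1 + (0.89) z + (-0.17) z^2)
  [check: z-coef 0.89 - (0.25) = 0.64; z^2-coef -0.17 - (0.25)(0.89) = -0.3925; z^3-coef -(0.25)(-0.17) = 0.0425.]
Remaining roots from the quadratic factor 1 + (0.89) z + (-0.17) z^2:
  Set 1 + (0.89) z + (-0.17) z^2 = 0, i.e. a z^2 + b z + c = 0 with a = -0.17, b = 0.89, c = 1.
  Discriminant D = b^2 - 4ac = (0.89)^2 - 4*(-0.17)*1 = 0.7921 - (-0.68) = 1.4721.
  D >= 0, so the roots are real: z = (-b +/- sqrt(D)) / (2a) = (-0.89 +/- 1.213301) / (-0.34).
    z_1 = (-0.89 + 1.213301) / (-0.34) = -0.9509,   |z_1| = 0.9509.
    z_2 = (-0.89 - 1.213301) / (-0.34) = 6.1862,   |z_2| = 6.1862.
Moduli of all roots: 4.0000, 0.9509, 6.1862.
All moduli strictly greater than 1? No.
Verdict: Not stationary.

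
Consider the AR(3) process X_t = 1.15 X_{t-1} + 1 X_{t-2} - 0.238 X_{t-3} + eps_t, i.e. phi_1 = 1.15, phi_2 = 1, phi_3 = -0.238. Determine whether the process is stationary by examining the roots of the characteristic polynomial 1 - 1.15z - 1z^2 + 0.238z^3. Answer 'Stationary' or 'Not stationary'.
\text{Not stationary}

The AR(p) characteristic polynomial is P(z) = 1 - 1.15z - 1z^2 + 0.238z^3.
Stationarity requires all roots to lie outside the unit circle, i.e. |z| > 1 for every root.
Degree 3: look for a simple real root z0 first, then factor out (1 - z/z0) and solve the remaining quadratic.
Testing z0 = 5: P(5) = 1 + (-1.15)(5) + (-1)(5)^2 + (0.238)(5)^3
  = 1 + (-5.75) + (-25) + (29.75) = 0.  So z_0 = 5 is a root, |z_0| = 5.
Divide out the factor (1 - 0.2 z) = (1 - z/z0) (since 1/z0 = 0.2):
  P(z) = (1 - 0.2 z)(1 + (-0.95) z + (-1.19) z^2)
  [check: z-coef -0.95 - (0.2) = -1.15; z^2-coef -1.19 - (0.2)(-0.95) = -1; z^3-coef -(0.2)(-1.19) = 0.238.]
Remaining roots from the quadratic factor 1 + (-0.95) z + (-1.19) z^2:
  Set 1 + (-0.95) z + (-1.19) z^2 = 0, i.e. a z^2 + b z + c = 0 with a = -1.19, b = -0.95, c = 1.
  Discriminant D = b^2 - 4ac = (-0.95)^2 - 4*(-1.19)*1 = 0.9025 - (-4.76) = 5.6625.
  D >= 0, so the roots are real: z = (-b +/- sqrt(D)) / (2a) = (0.95 +/- 2.379601) / (-2.38).
    z_1 = (0.95 + 2.379601) / (-2.38) = -1.399,   |z_1| = 1.399.
    z_2 = (0.95 - 2.379601) / (-2.38) = 0.6007,   |z_2| = 0.6007.
Moduli of all roots: 5.0000, 1.3990, 0.6007.
All moduli strictly greater than 1? No.
Verdict: Not stationary.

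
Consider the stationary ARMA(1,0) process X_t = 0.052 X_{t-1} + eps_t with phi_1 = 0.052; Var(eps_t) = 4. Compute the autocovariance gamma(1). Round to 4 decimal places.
\gamma(1) = 0.2086

Multiply the model equation by X_{t-k} and take expectations. With theta_0 = psi_0 = 1 and psi_j the MA(infinity) weights, this gives
  gamma(k) - sum_i phi_i gamma(k-i) = c_k,
  c_k = sigma^2 * sum_{j=k..q} theta_j psi_{j-k}   (c_k = 0 for k > q),
using gamma(-m) = gamma(m).
Pure AR (q = 0): c_0 = sigma^2 = 4, c_k = 0 for k >= 1.
Equations for k = 0 and k = 1 (AR order 1):
  gamma(0) = phi_1 gamma(1) + c_0
  gamma(1) = phi_1 gamma(0) + c_1
Substituting the second into the first: gamma(0) (1 - phi_1^2) = c_0 + phi_1 c_1, so
  gamma(0) = c_0 / (1 - phi_1^2) = 4 / (1 - (0.052)^2) = 4 / 0.997296 = 4.010845.
  gamma(1) = phi_1 gamma(0) = (0.052)(4.010845) = 0.208564.
Therefore gamma(1) = 0.2086 (to 4 decimal places).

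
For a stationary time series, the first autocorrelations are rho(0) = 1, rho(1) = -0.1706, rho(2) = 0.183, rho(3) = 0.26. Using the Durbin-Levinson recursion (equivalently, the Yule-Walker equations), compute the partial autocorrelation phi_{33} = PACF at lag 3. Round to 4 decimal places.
\phi_{33} = 0.3310

The PACF at lag k is phi_{kk}, the last component of the solution
to the Yule-Walker system G_k phi = r_k where
  (G_k)_{ij} = rho(|i - j|), (r_k)_i = rho(i), i,j = 1..k.
Equivalently, Durbin-Levinson gives phi_{kk} iteratively:
  phi_{11} = rho(1)
  phi_{kk} = [rho(k) - sum_{j=1..k-1} phi_{k-1,j} rho(k-j)]
            / [1 - sum_{j=1..k-1} phi_{k-1,j} rho(j)],
  phi_{k,j} = phi_{k-1,j} - phi_{kk} phi_{k-1,k-j},  j = 1..k-1.
Step k = 1:
  phi_11 = rho(1) = -0.1706.
Step k = 2:
  phi_22 = [rho(2) - phi_11 rho(1)] / [1 - phi_11 rho(1)] = [0.183 - (-0.1706)(-0.1706)] / [1 - (-0.1706)(-0.1706)]
         = 0.15389564 / 0.97089564 = 0.158509.
  Update: phi_21 = phi_11 - phi_22 phi_11 = -0.1706 - (0.158509)(-0.1706) = -0.143558.
Step k = 3:
  phi_33 = [rho(3) - phi_21 rho(2) - phi_22 rho(1)] / [1 - phi_21 rho(1) - phi_22 rho(2)]
    numerator   = 0.26 - (-0.143558)(0.183) - (0.158509)(-0.1706) = 0.31331281
    denominator = 1 - (-0.143558)(-0.1706) - (0.158509)(0.183) = 0.94650181
  phi_33 = 0.31331281 / 0.94650181 = 0.331.
Therefore phi_{33} = 0.3310.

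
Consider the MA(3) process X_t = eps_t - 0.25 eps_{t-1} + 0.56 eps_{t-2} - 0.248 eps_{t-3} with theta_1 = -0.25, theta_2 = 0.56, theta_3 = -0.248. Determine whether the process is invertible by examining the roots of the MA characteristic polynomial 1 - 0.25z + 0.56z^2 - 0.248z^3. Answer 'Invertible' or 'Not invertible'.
\text{Invertible}

The MA(q) characteristic polynomial is P(z) = 1 - 0.25z + 0.56z^2 - 0.248z^3.
Invertibility requires all roots to lie outside the unit circle, i.e. |z| > 1 for every root.
Degree 3: look for a simple real root z0 first, then factor out (1 - z/z0) and solve the remaining quadratic.
Testing z0 = 2.5: P(2.5) = 1 + (-0.25)(2.5) + (0.56)(2.5)^2 + (-0.248)(2.5)^3
  = 1 + (-0.625) + (3.5) + (-3.875) = 0.  So z_0 = 2.5 is a root, |z_0| = 2.5.
Divide out the factor (1 - 0.4 z) = (1 - z/z0) (since 1/z0 = 0.4):
  P(z) = (1 - 0.4 z)(1 + (0.15) z + (0.62) z^2)
  [check: z-coef 0.15 - (0.4) = -0.25; z^2-coef 0.62 - (0.4)(0.15) = 0.56; z^3-coef -(0.4)(0.62) = -0.248.]
Remaining roots from the quadratic factor 1 + (0.15) z + (0.62) z^2:
  Set 1 + (0.15) z + (0.62) z^2 = 0, i.e. a z^2 + b z + c = 0 with a = 0.62, b = 0.15, c = 1.
  Discriminant D = b^2 - 4ac = (0.15)^2 - 4*(0.62)*1 = 0.0225 - (2.48) = -2.4575.
  D < 0, so the roots are the complex-conjugate pair z = (-b +/- i sqrt(-D)) / (2a) = -0.121 +/- 1.2642i.
  For a conjugate pair |z|^2 = z * conj(z) = (product of roots) = c/a = 1/(0.62) = 1.612903, so |z| = sqrt(1.612903) = 1.27 for both roots.
Moduli of all roots: 2.5000, 1.2700, 1.2700.
All moduli strictly greater than 1? Yes.
Verdict: Invertible.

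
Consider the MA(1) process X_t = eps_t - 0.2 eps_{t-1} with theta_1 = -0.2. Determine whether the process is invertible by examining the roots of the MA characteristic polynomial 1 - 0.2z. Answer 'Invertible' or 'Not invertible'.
\text{Invertible}

The MA(q) characteristic polynomial is P(z) = 1 - 0.2z.
Invertibility requires all roots to lie outside the unit circle, i.e. |z| > 1 for every root.
This is linear in z: 1 + (-0.2) z = 0  =>  z = -1/(-0.2) = 5,  |z| = 5.
Moduli of all roots: 5.0000.
All moduli strictly greater than 1? Yes.
Verdict: Invertible.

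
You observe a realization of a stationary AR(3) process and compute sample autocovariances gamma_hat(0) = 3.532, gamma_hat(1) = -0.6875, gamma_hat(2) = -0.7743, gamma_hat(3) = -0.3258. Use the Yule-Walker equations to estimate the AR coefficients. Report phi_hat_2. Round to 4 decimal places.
\hat\phi_{2} = -0.3220

The Yule-Walker equations for an AR(p) process read, in matrix form,
  Gamma_p phi = r_p,   with   (Gamma_p)_{ij} = gamma(|i - j|),
                       (r_p)_i = gamma(i),   i,j = 1..p.
Substitute the sample gammas (Toeplitz matrix and right-hand side of size 3):
  Gamma_p = [[3.532, -0.6875, -0.7743], [-0.6875, 3.532, -0.6875], [-0.7743, -0.6875, 3.532]]
  r_p     = [-0.6875, -0.7743, -0.3258]
Written out (R1..R3):
  (R1) 3.532 phi_1 - 0.6875 phi_2 - 0.7743 phi_3 = -0.6875
  (R2) -0.6875 phi_1 + 3.532 phi_2 - 0.6875 phi_3 = -0.7743
  (R3) -0.7743 phi_1 - 0.6875 phi_2 + 3.532 phi_3 = -0.3258
Gaussian elimination:
  R2 <- R2 - (-0.6875/3.532) R1 = R2 - (-0.194649) R1:  3.398179 phi_2 - 0.838217 phi_3 = -0.908121
  R3 <- R3 - (-0.7743/3.532) R1 = R3 - (-0.219224) R1:  -0.838217 phi_2 + 3.362255 phi_3 = -0.476517
  R3 <- R3 - (-0.838217/3.398179) R2 = R3 - (-0.246666) R2:  3.155495 phi_3 = -0.70052
Back-substitution:
  phi_hat_3 = -0.70052 / 3.155495 = -0.222
  phi_hat_2 = (-0.908121 - (-0.838217)(-0.222)) / 3.398179 = -0.321998
  phi_hat_1 = (-0.6875 - (-0.6875)(-0.321998) - (-0.7743)(-0.222)) / 3.532 = -0.305993
So phi_hat = [-0.3060, -0.3220, -0.2220].
Therefore phi_hat_2 = -0.3220.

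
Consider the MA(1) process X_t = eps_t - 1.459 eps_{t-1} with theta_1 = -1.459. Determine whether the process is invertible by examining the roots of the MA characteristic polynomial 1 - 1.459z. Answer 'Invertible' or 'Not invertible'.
\text{Not invertible}

The MA(q) characteristic polynomial is P(z) = 1 - 1.459z.
Invertibility requires all roots to lie outside the unit circle, i.e. |z| > 1 for every root.
This is linear in z: 1 + (-1.459) z = 0  =>  z = -1/(-1.459) = 0.685401,  |z| = 0.685401.
Moduli of all roots: 0.6854.
All moduli strictly greater than 1? No.
Verdict: Not invertible.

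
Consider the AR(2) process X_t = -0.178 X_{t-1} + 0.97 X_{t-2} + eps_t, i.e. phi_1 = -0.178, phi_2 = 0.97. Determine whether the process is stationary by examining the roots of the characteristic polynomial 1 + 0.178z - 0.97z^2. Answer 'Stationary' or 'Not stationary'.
\text{Not stationary}

The AR(p) characteristic polynomial is P(z) = 1 + 0.178z - 0.97z^2.
Stationarity requires all roots to lie outside the unit circle, i.e. |z| > 1 for every root.
Set 1 + (0.178) z + (-0.97) z^2 = 0, i.e. a z^2 + b z + c = 0 with a = -0.97, b = 0.178, c = 1.
Discriminant D = b^2 - 4ac = (0.178)^2 - 4*(-0.97)*1 = 0.031684 - (-3.88) = 3.911684.
D >= 0, so the roots are real: z = (-b +/- sqrt(D)) / (2a) = (-0.178 +/- 1.977798) / (-1.94).
  z_1 = (-0.178 + 1.977798) / (-1.94) = -0.9277,   |z_1| = 0.9277.
  z_2 = (-0.178 - 1.977798) / (-1.94) = 1.1112,   |z_2| = 1.1112.
Moduli of all roots: 0.9277, 1.1112.
All moduli strictly greater than 1? No.
Verdict: Not stationary.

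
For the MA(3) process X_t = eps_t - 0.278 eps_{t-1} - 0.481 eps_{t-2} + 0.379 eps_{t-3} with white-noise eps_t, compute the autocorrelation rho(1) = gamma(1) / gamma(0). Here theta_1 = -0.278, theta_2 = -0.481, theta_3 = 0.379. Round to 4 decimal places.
\rho(1) = -0.2249

For an MA(q) process with theta_0 = 1, the autocovariance is
  gamma(k) = sigma^2 * sum_{i=0..q-k} theta_i * theta_{i+k},
and rho(k) = gamma(k) / gamma(0). Sigma^2 cancels.
  numerator   = (1)*(-0.278) + (-0.278)*(-0.481) + (-0.481)*(0.379) = -0.326581.
  denominator = (1)^2 + (-0.278)^2 + (-0.481)^2 + (0.379)^2 = 1.452286.
  rho(1) = -0.326581 / 1.452286 = -0.2249.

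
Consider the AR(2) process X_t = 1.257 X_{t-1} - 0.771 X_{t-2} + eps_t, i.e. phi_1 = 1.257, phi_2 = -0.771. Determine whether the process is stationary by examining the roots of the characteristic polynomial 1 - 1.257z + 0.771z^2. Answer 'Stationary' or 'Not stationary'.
\text{Stationary}

The AR(p) characteristic polynomial is P(z) = 1 - 1.257z + 0.771z^2.
Stationarity requires all roots to lie outside the unit circle, i.e. |z| > 1 for every root.
Set 1 + (-1.257) z + (0.771) z^2 = 0, i.e. a z^2 + b z + c = 0 with a = 0.771, b = -1.257, c = 1.
Discriminant D = b^2 - 4ac = (-1.257)^2 - 4*(0.771)*1 = 1.580049 - (3.084) = -1.503951.
D < 0, so the roots are the complex-conjugate pair z = (-b +/- i sqrt(-D)) / (2a) = 0.8152 +/- 0.7953i.
For a conjugate pair |z|^2 = z * conj(z) = (product of roots) = c/a = 1/(0.771) = 1.297017, so |z| = sqrt(1.297017) = 1.1389 for both roots.
Moduli of all roots: 1.1389, 1.1389.
All moduli strictly greater than 1? Yes.
Verdict: Stationary.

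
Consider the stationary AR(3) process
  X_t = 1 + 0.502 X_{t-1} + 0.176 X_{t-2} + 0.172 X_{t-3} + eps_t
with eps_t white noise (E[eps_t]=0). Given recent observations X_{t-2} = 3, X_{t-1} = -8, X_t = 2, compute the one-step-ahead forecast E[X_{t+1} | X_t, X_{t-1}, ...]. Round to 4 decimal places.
E[X_{t+1} \mid \mathcal F_t] = 1.1120

For an AR(p) model X_t = c + sum_i phi_i X_{t-i} + eps_t, the
one-step-ahead conditional mean is
  E[X_{t+1} | X_t, ...] = c + sum_i phi_i X_{t+1-i}.
Substitute known values:
  E[X_{t+1} | ...] = 1 + (0.502) * (2) + (0.176) * (-8) + (0.172) * (3)
                   = 1.1120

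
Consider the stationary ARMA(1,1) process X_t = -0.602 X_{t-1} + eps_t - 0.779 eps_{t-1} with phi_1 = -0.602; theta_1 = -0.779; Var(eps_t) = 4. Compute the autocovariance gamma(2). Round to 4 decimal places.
\gamma(2) = 7.6615

Multiply the model equation by X_{t-k} and take expectations. With theta_0 = psi_0 = 1 and psi_j the MA(infinity) weights, this gives
  gamma(k) - sum_i phi_i gamma(k-i) = c_k,
  c_k = sigma^2 * sum_{j=k..q} theta_j psi_{j-k}   (c_k = 0 for k > q),
using gamma(-m) = gamma(m).
psi-weights needed (psi_j = theta_j + sum_i phi_i psi_{j-i}):
  psi_1 = theta_1 + phi_1 = -0.779 + (-0.602) = -1.381
Right-hand sides:
  c_0 = sigma^2 (1 + theta_1 psi_1) = 4 * (1 + (-0.779)(-1.381)) = 4 * 2.075799 = 8.303196
  c_1 = sigma^2 theta_1 = 4 * (-0.779) = -3.116
  c_2 = 0
Equations for k = 0 and k = 1 (AR order 1):
  gamma(0) = phi_1 gamma(1) + c_0
  gamma(1) = phi_1 gamma(0) + c_1
Substituting the second into the first: gamma(0) (1 - phi_1^2) = c_0 + phi_1 c_1, so
  gamma(0) = (c_0 + phi_1 c_1) / (1 - phi_1^2) = (8.303196 + (-0.602)(-3.116)) / (1 - (-0.602)^2) = 10.179028 / 0.637596 = 15.964699.
  gamma(1) = phi_1 gamma(0) + c_1 = (-0.602)(15.964699) + (-3.116) = -12.726749.
For k = 2 (> q): gamma(2) = phi_1 gamma(1) = (-0.602)(-12.726749) = 7.661503.
Therefore gamma(2) = 7.6615 (to 4 decimal places).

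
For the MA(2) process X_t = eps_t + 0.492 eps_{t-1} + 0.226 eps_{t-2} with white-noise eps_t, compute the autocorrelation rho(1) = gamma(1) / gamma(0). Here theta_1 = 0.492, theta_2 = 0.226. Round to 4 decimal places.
\rho(1) = 0.4665

For an MA(q) process with theta_0 = 1, the autocovariance is
  gamma(k) = sigma^2 * sum_{i=0..q-k} theta_i * theta_{i+k},
and rho(k) = gamma(k) / gamma(0). Sigma^2 cancels.
  numerator   = (1)*(0.492) + (0.492)*(0.226) = 0.603192.
  denominator = (1)^2 + (0.492)^2 + (0.226)^2 = 1.29314.
  rho(1) = 0.603192 / 1.29314 = 0.4665.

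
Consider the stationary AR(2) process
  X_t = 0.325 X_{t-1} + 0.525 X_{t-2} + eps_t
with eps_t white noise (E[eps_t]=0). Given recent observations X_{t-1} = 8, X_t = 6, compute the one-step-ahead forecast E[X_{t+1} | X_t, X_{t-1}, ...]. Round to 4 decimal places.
E[X_{t+1} \mid \mathcal F_t] = 6.1500

For an AR(p) model X_t = c + sum_i phi_i X_{t-i} + eps_t, the
one-step-ahead conditional mean is
  E[X_{t+1} | X_t, ...] = c + sum_i phi_i X_{t+1-i}.
Substitute known values:
  E[X_{t+1} | ...] = (0.325) * (6) + (0.525) * (8)
                   = 6.1500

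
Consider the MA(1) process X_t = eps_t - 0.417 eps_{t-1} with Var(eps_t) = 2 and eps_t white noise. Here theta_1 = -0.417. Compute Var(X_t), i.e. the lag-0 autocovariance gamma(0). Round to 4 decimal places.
\gamma(0) = 2.3478

For an MA(q) process X_t = eps_t + sum_i theta_i eps_{t-i} with
Var(eps_t) = sigma^2, the variance is
  gamma(0) = sigma^2 * (1 + sum_i theta_i^2).
  sum_i theta_i^2 = (-0.417)^2 = 0.173889.
  gamma(0) = 2 * (1 + 0.173889) = 2 * 1.173889 = 2.347778, which rounds to 2.3478.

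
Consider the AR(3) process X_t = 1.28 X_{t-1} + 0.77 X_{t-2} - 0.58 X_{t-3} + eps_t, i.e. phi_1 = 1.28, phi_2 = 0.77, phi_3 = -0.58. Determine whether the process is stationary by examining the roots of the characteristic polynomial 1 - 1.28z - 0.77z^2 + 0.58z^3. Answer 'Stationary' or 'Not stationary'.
\text{Not stationary}

The AR(p) characteristic polynomial is P(z) = 1 - 1.28z - 0.77z^2 + 0.58z^3.
Stationarity requires all roots to lie outside the unit circle, i.e. |z| > 1 for every root.
Degree 3: look for a simple real root z0 first, then factor out (1 - z/z0) and solve the remaining quadratic.
Testing z0 = 2: P(2) = 1 + (-1.28)(2) + (-0.77)(2)^2 + (0.58)(2)^3
  = 1 + (-2.56) + (-3.08) + (4.64) = 0.  So z_0 = 2 is a root, |z_0| = 2.
Divide out the factor (1 - 0.5 z) = (1 - z/z0) (since 1/z0 = 0.5):
  P(z) = (1 - 0.5 z)(1 + (-0.78) z + (-1.16) z^2)
  [check: z-coef -0.78 - (0.5) = -1.28; z^2-coef -1.16 - (0.5)(-0.78) = -0.77; z^3-coef -(0.5)(-1.16) = 0.58.]
Remaining roots from the quadratic factor 1 + (-0.78) z + (-1.16) z^2:
  Set 1 + (-0.78) z + (-1.16) z^2 = 0, i.e. a z^2 + b z + c = 0 with a = -1.16, b = -0.78, c = 1.
  Discriminant D = b^2 - 4ac = (-0.78)^2 - 4*(-1.16)*1 = 0.6084 - (-4.64) = 5.2484.
  D >= 0, so the roots are real: z = (-b +/- sqrt(D)) / (2a) = (0.78 +/- 2.290939) / (-2.32).
    z_1 = (0.78 + 2.290939) / (-2.32) = -1.3237,   |z_1| = 1.3237.
    z_2 = (0.78 - 2.290939) / (-2.32) = 0.6513,   |z_2| = 0.6513.
Moduli of all roots: 2.0000, 1.3237, 0.6513.
All moduli strictly greater than 1? No.
Verdict: Not stationary.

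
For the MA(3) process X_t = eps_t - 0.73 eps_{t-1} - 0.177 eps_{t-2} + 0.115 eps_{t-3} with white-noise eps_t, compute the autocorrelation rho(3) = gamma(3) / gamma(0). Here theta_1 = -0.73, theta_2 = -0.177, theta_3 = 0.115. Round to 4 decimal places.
\rho(3) = 0.0729

For an MA(q) process with theta_0 = 1, the autocovariance is
  gamma(k) = sigma^2 * sum_{i=0..q-k} theta_i * theta_{i+k},
and rho(k) = gamma(k) / gamma(0). Sigma^2 cancels.
  numerator   = (1)*(0.115) = 0.115.
  denominator = (1)^2 + (-0.73)^2 + (-0.177)^2 + (0.115)^2 = 1.577454.
  rho(3) = 0.115 / 1.577454 = 0.0729.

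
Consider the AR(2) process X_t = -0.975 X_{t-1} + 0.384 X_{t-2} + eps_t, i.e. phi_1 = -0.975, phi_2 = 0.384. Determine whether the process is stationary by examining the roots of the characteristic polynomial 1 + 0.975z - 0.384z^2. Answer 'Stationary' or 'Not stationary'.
\text{Not stationary}

The AR(p) characteristic polynomial is P(z) = 1 + 0.975z - 0.384z^2.
Stationarity requires all roots to lie outside the unit circle, i.e. |z| > 1 for every root.
Set 1 + (0.975) z + (-0.384) z^2 = 0, i.e. a z^2 + b z + c = 0 with a = -0.384, b = 0.975, c = 1.
Discriminant D = b^2 - 4ac = (0.975)^2 - 4*(-0.384)*1 = 0.950625 - (-1.536) = 2.486625.
D >= 0, so the roots are real: z = (-b +/- sqrt(D)) / (2a) = (-0.975 +/- 1.576904) / (-0.768).
  z_1 = (-0.975 + 1.576904) / (-0.768) = -0.7837,   |z_1| = 0.7837.
  z_2 = (-0.975 - 1.576904) / (-0.768) = 3.3228,   |z_2| = 3.3228.
Moduli of all roots: 0.7837, 3.3228.
All moduli strictly greater than 1? No.
Verdict: Not stationary.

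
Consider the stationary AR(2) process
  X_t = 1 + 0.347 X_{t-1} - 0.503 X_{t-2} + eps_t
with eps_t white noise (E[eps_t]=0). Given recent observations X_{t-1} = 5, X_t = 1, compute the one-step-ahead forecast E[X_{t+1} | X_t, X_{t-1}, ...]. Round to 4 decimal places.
E[X_{t+1} \mid \mathcal F_t] = -1.1680

For an AR(p) model X_t = c + sum_i phi_i X_{t-i} + eps_t, the
one-step-ahead conditional mean is
  E[X_{t+1} | X_t, ...] = c + sum_i phi_i X_{t+1-i}.
Substitute known values:
  E[X_{t+1} | ...] = 1 + (0.347) * (1) + (-0.503) * (5)
                   = -1.1680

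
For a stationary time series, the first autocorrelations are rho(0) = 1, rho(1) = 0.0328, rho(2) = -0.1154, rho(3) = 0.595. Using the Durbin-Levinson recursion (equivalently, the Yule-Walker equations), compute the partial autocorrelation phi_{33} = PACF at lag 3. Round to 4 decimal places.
\phi_{33} = 0.6120

The PACF at lag k is phi_{kk}, the last component of the solution
to the Yule-Walker system G_k phi = r_k where
  (G_k)_{ij} = rho(|i - j|), (r_k)_i = rho(i), i,j = 1..k.
Equivalently, Durbin-Levinson gives phi_{kk} iteratively:
  phi_{11} = rho(1)
  phi_{kk} = [rho(k) - sum_{j=1..k-1} phi_{k-1,j} rho(k-j)]
            / [1 - sum_{j=1..k-1} phi_{k-1,j} rho(j)],
  phi_{k,j} = phi_{k-1,j} - phi_{kk} phi_{k-1,k-j},  j = 1..k-1.
Step k = 1:
  phi_11 = rho(1) = 0.0328.
Step k = 2:
  phi_22 = [rho(2) - phi_11 rho(1)] / [1 - phi_11 rho(1)] = [-0.1154 - (0.0328)(0.0328)] / [1 - (0.0328)(0.0328)]
         = -0.11647584 / 0.99892416 = -0.116601.
  Update: phi_21 = phi_11 - phi_22 phi_11 = 0.0328 - (-0.116601)(0.0328) = 0.036625.
Step k = 3:
  phi_33 = [rho(3) - phi_21 rho(2) - phi_22 rho(1)] / [1 - phi_21 rho(1) - phi_22 rho(2)]
    numerator   = 0.595 - (0.036625)(-0.1154) - (-0.116601)(0.0328) = 0.60305099
    denominator = 1 - (0.036625)(0.0328) - (-0.116601)(-0.1154) = 0.98534293
  phi_33 = 0.60305099 / 0.98534293 = 0.612.
Therefore phi_{33} = 0.6120.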